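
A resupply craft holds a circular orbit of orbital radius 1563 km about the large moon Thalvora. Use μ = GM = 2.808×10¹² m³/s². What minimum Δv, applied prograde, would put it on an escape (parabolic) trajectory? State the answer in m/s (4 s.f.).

Δv ≈ 555.2 m/s

r = 1563 km = 1.563×10⁶ m.
Circular speed v_c = √(μ/r) = 1340 m/s.
Escape speed v_esc = √(2μ/r) = √2 × v_c = 1896 m/s.
Δv = v_esc − v_c = 555.2 m/s.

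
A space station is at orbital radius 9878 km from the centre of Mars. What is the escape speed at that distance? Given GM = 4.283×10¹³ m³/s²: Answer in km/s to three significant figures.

r = 9878 km = 9.878×10⁶ m.
Escape speed v_esc = √(2μ/r) = √(2 × 4.283×10¹³ / 9.878×10⁶) = √(8.672×10⁶) = 2945 m/s.
= 2.945 km/s.

v_esc ≈ 2.94 km/s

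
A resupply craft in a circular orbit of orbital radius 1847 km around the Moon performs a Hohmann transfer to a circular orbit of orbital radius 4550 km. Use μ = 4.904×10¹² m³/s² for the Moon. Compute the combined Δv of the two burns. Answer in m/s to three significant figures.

r₁ = 1847 km = 1.847×10⁶ m.
r₂ = 4550 km = 4.550×10⁶ m.
Transfer ellipse a_t = (r₁ + r₂)/2 = 3.198×10⁶ m.
At r₁: circular v_c1 = √(μ/r₁) = 1629 m/s; transfer-perilune v_p = √[μ(2/r₁ − 1/a_t)] = 1943 m/s.
Δv₁ = v_p − v_c1 = 314.0 m/s.
At r₂: circular v_c2 = √(μ/r₂) = 1038 m/s; transfer-apolune v_a = √[μ(2/r₂ − 1/a_t)] = 788.9 m/s.
Δv₂ = v_c2 − v_a = 249.3 m/s.
Total Δv = Δv₁ + Δv₂ = 563.3 m/s.

Δv_total ≈ 563 m/s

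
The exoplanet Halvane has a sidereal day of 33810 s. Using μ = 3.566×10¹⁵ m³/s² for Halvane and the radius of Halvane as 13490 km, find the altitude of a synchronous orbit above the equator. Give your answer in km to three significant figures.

h_sync ≈ 33400 km

A synchronous orbit has period T, so by Kepler's third law a = (μT²/4π²)^(1/3).
μT²/4π² = 3.566×10¹⁵ × (3.381×10⁴)² / 39.48 = 1.033×10²³ m³.
a = 4.691×10⁷ m = 46914 km.
Altitude h = a − R = 46914 − 13490 = 33424 km.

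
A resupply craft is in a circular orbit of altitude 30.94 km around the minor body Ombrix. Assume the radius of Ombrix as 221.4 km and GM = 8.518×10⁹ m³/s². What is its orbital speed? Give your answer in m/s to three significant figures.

r = 221.4 + 30.94 = 252.34 km = 2.5234×10⁵ m.
For a circular orbit v = √(μ/r) = √(8.518×10⁹ / 2.523×10⁵) = √(3.376×10⁴) = 183.7 m/s.

v ≈ 184 m/s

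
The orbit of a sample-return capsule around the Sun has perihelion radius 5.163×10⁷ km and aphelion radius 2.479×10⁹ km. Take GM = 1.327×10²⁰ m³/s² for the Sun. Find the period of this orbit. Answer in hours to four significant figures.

T ≈ 215600 hours

Semi-major axis a = (r_p + r_a)/2 = (5.1630×10⁷ + 2.4790×10⁹)/2 = 1.2653×10⁹ km = 1.265×10¹² m.
By Kepler's third law T = 2π√(a³/μ) = 2π × 1.236×10⁸ = 7.763×10⁸ s.
= 2.156×10⁵ hours.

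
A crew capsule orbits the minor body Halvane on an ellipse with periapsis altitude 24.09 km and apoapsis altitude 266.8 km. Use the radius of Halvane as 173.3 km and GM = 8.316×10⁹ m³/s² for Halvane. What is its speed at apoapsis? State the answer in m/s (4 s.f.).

r_p = 173.3 + 24.09 = 197.39 km = 1.9739×10⁵ m.
r_a = 173.3 + 266.8 = 440.10 km = 4.4010×10⁵ m.
Semi-major axis a = (r_p + r_a)/2 = 318.75 km = 3.187×10⁵ m.
Vis-viva: v² = μ(2/r − 1/a) = 8.316×10⁹ × (4.544×10⁻⁶ − 3.137×10⁻⁶) = 1.170×10⁴ m²/s².
v = 108.2 m/s.

v ≈ 108.2 m/s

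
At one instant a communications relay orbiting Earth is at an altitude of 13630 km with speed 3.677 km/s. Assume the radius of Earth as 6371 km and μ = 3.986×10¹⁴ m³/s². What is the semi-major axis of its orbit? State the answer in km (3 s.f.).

a ≈ 15100 km

r = 6371 + 13630 = 20001 km = 2.000×10⁷ m.
Specific orbital energy ε = v²/2 − μ/r = (3677)²/2 − 3.986×10¹⁴/2.000×10⁷ = -1.317×10⁷ J/kg.
Since ε = −μ/(2a), a = −μ/(2ε) = 1.513×10⁷ m = 15134 km.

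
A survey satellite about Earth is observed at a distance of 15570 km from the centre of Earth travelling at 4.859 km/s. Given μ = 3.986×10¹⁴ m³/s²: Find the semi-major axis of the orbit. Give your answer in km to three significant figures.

a ≈ 14400 km

r = 1.557×10⁷ m.
Specific orbital energy ε = v²/2 − μ/r = (4859)²/2 − 3.986×10¹⁴/1.557×10⁷ = -1.380×10⁷ J/kg.
Since ε = −μ/(2a), a = −μ/(2ε) = 1.445×10⁷ m = 14447 km.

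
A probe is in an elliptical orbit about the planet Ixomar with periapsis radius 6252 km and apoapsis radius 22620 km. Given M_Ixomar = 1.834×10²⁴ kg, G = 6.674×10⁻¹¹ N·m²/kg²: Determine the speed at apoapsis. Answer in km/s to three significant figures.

μ = GM = 6.674×10⁻¹¹ × 1.834×10²⁴ = 1.224×10¹⁴ m³/s².
Semi-major axis a = (r_p + r_a)/2 = 14436 km = 1.444×10⁷ m.
Vis-viva: v² = μ(2/r − 1/a) = 1.224×10¹⁴ × (8.842×10⁻⁸ − 6.927×10⁻⁸) = 2.344×10⁶ m²/s².
v = 1531 m/s = 1.531 km/s.

v ≈ 1.53 km/s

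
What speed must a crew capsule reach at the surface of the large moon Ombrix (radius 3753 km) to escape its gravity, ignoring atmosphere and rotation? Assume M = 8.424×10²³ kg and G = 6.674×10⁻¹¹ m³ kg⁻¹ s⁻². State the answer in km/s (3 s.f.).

v_esc ≈ 5.47 km/s

μ = GM = 6.674×10⁻¹¹ × 8.424×10²³ = 5.622×10¹³ m³/s².
r = R = 3.753×10⁶ m.
Escape speed v_esc = √(2μ/r) = √(2 × 5.622×10¹³ / 3.753×10⁶) = √(2.996×10⁷) = 5474 m/s.
= 5.474 km/s.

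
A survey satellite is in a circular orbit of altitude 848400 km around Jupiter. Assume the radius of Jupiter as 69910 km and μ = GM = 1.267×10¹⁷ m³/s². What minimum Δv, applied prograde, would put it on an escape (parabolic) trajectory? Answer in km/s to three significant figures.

r = 69910 + 848400 = 918310 km = 9.1831×10⁸ m.
Circular speed v_c = √(μ/r) = 11750 m/s.
Escape speed v_esc = √(2μ/r) = √2 × v_c = 16610 m/s.
Δv = v_esc − v_c = 4865 m/s = 4.865 km/s.

Δv ≈ 4.87 km/s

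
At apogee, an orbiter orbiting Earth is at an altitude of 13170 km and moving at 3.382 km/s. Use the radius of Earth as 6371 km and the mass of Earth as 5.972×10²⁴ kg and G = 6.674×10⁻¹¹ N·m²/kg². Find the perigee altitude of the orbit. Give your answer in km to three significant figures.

perigee altitude ≈ 1240 km

μ = GM = 6.674×10⁻¹¹ × 5.972×10²⁴ = 3.986×10¹⁴ m³/s².
r_a = 6371 + 13170 = 19541 km = 1.954×10⁷ m.
Specific energy ε = v²/2 − μ/r = -1.468×10⁷ J/kg, so a = −μ/(2ε) = 1.358×10⁷ m.
The apsides satisfy r_p + r_a = 2a, so the perigee radius is 2a − r_a = 7.614×10⁶ m = 7613.9 km.
Perigee altitude = 7613.9 − 6371 = 1242.9 km.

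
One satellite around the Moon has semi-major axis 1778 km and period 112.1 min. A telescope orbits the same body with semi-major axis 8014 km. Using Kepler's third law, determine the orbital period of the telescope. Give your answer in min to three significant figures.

Kepler's third law: T² ∝ a³, so T₂ = T₁ (a₂/a₁)^(3/2).
a₂/a₁ = 4.507, (a₂/a₁)^(3/2) = 9.569.
T₂ = 112.1 × 9.569 = 1073 min.

T₂ ≈ 1070 min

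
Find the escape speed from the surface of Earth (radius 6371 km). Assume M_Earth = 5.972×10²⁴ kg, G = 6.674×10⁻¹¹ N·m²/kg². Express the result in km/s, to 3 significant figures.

v_esc ≈ 11.2 km/s

μ = GM = 6.674×10⁻¹¹ × 5.972×10²⁴ = 3.986×10¹⁴ m³/s².
r = R = 6.371×10⁶ m.
Escape speed v_esc = √(2μ/r) = √(2 × 3.986×10¹⁴ / 6.371×10⁶) = √(1.251×10⁸) = 11190 m/s.
= 11.19 km/s.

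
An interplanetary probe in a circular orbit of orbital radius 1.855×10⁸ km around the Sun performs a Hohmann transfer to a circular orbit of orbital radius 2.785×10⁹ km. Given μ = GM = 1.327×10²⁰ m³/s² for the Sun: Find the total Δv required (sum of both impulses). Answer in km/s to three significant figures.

Δv_total ≈ 14.3 km/s

r₁ = 1.855×10⁸ km = 1.855×10¹¹ m.
r₂ = 2.785×10⁹ km = 2.785×10¹² m.
Transfer ellipse a_t = (r₁ + r₂)/2 = 1.485×10¹² m.
At r₁: circular v_c1 = √(μ/r₁) = 26750 m/s; transfer-perihelion v_p = √[μ(2/r₁ − 1/a_t)] = 36620 m/s.
Δv₁ = v_p − v_c1 = 9879 m/s.
At r₂: circular v_c2 = √(μ/r₂) = 6903 m/s; transfer-aphelion v_a = √[μ(2/r₂ − 1/a_t)] = 2439 m/s.
Δv₂ = v_c2 − v_a = 4463 m/s.
Total Δv = Δv₁ + Δv₂ = 14340 m/s = 14.34 km/s.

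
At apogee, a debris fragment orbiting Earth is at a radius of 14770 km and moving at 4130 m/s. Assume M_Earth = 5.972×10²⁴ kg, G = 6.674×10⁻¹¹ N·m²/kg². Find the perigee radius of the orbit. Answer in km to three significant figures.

μ = GM = 6.674×10⁻¹¹ × 5.972×10²⁴ = 3.986×10¹⁴ m³/s².
r_a = 1.477×10⁷ m.
Specific energy ε = v²/2 − μ/r = -1.846×10⁷ J/kg, so a = −μ/(2ε) = 1.080×10⁷ m.
The apsides satisfy r_p + r_a = 2a, so the perigee radius is 2a − r_a = 6.825×10⁶ m = 6824.9 km.

perigee radius ≈ 6820 km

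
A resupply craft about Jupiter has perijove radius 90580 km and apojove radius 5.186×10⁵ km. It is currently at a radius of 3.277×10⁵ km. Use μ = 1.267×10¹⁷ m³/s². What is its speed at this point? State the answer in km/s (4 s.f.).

Semi-major axis a = (r_p + r_a)/2 = 3.0459×10⁵ km = 3.046×10⁸ m.
Vis-viva: v² = μ(2/r − 1/a) = 1.267×10¹⁷ × (6.103×10⁻⁹ − 3.283×10⁻⁹) = 3.573×10⁸ m²/s².
v = 18900 m/s = 18.90 km/s.

v ≈ 18.90 km/s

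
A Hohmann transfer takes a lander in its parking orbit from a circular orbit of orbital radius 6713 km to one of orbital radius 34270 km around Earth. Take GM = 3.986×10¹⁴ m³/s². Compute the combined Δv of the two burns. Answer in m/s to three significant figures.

r₁ = 6713 km = 6.713×10⁶ m.
r₂ = 34270 km = 3.427×10⁷ m.
Transfer ellipse a_t = (r₁ + r₂)/2 = 2.049×10⁷ m.
At r₁: circular v_c1 = √(μ/r₁) = 7706 m/s; transfer-perigee v_p = √[μ(2/r₁ − 1/a_t)] = 9965 m/s.
Δv₁ = v_p − v_c1 = 2259 m/s.
At r₂: circular v_c2 = √(μ/r₂) = 3410 m/s; transfer-apogee v_a = √[μ(2/r₂ − 1/a_t)] = 1952 m/s.
Δv₂ = v_c2 − v_a = 1458 m/s.
Total Δv = Δv₁ + Δv₂ = 3718 m/s.

Δv_total ≈ 3720 m/s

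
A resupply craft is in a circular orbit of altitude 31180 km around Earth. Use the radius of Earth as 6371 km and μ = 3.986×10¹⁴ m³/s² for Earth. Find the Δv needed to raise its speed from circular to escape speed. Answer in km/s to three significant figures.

r = 6371 + 31180 = 37551 km = 3.7551×10⁷ m.
Circular speed v_c = √(μ/r) = 3258 m/s.
Escape speed v_esc = √(2μ/r) = √2 × v_c = 4608 m/s.
Δv = v_esc − v_c = 1350 m/s = 1.350 km/s.

Δv ≈ 1.35 km/s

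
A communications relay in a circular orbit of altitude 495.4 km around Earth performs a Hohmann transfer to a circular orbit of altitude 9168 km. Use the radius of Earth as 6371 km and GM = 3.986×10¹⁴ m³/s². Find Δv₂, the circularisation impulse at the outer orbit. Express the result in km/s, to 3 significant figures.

r₁ = 6371 + 495.4 = 6866.4 km = 6.8664×10⁶ m.
r₂ = 6371 + 9168 = 15539 km = 1.5539×10⁷ m.
Transfer ellipse a_t = (r₁ + r₂)/2 = 1.120×10⁷ m.
At r₁: circular v_c1 = √(μ/r₁) = 7619 m/s; transfer-perigee v_p = √[μ(2/r₁ − 1/a_t)] = 8973 m/s.
At r₂: circular v_c2 = √(μ/r₂) = 5065 m/s; transfer-apogee v_a = √[μ(2/r₂ − 1/a_t)] = 3965 m/s.
Δv₂ = v_c2 − v_a = 1100 m/s.
= 1.100 km/s.

Δv ≈ 1.10 km/s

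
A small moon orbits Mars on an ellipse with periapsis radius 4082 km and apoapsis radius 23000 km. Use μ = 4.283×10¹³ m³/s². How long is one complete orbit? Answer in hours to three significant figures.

T ≈ 13.3 hours

Semi-major axis a = (r_p + r_a)/2 = (4082.0 + 23000)/2 = 13541 km = 1.354×10⁷ m.
By Kepler's third law T = 2π√(a³/μ) = 2π × 7.614×10³ = 4.784×10⁴ s.
= 13.29 hours.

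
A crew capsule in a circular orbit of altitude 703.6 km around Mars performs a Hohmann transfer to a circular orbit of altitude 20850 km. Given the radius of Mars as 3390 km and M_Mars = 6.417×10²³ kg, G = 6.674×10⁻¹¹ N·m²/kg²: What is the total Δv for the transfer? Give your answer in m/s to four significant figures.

Δv_total ≈ 1611 m/s

μ = GM = 6.674×10⁻¹¹ × 6.417×10²³ = 4.283×10¹³ m³/s².
r₁ = 3390 + 703.6 = 4093.6 km = 4.0936×10⁶ m.
r₂ = 3390 + 20850 = 24240 km = 2.4240×10⁷ m.
Transfer ellipse a_t = (r₁ + r₂)/2 = 1.417×10⁷ m.
At r₁: circular v_c1 = √(μ/r₁) = 3234 m/s; transfer-periapsis v_p = √[μ(2/r₁ − 1/a_t)] = 4231 m/s.
Δv₁ = v_p − v_c1 = 996.4 m/s.
At r₂: circular v_c2 = √(μ/r₂) = 1329 m/s; transfer-apoapsis v_a = √[μ(2/r₂ − 1/a_t)] = 714.5 m/s.
Δv₂ = v_c2 − v_a = 614.7 m/s.
Total Δv = Δv₁ + Δv₂ = 1611 m/s.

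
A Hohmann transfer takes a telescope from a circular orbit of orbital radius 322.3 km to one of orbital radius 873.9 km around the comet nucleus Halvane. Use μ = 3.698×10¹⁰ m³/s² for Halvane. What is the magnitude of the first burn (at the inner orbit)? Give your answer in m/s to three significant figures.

r₁ = 322.3 km = 3.223×10⁵ m.
r₂ = 873.9 km = 8.739×10⁵ m.
Transfer ellipse a_t = (r₁ + r₂)/2 = 5.981×10⁵ m.
At r₁: circular v_c1 = √(μ/r₁) = 338.7 m/s; transfer-periapsis v_p = √[μ(2/r₁ − 1/a_t)] = 409.4 m/s.
Δv₁ = v_p − v_c1 = 70.72 m/s.

Δv ≈ 70.7 m/s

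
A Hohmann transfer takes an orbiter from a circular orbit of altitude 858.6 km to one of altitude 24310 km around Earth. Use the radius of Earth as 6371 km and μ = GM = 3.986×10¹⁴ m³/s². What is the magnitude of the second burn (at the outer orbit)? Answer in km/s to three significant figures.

r₁ = 6371 + 858.6 = 7229.6 km = 7.2296×10⁶ m.
r₂ = 6371 + 24310 = 30681 km = 3.0681×10⁷ m.
Transfer ellipse a_t = (r₁ + r₂)/2 = 1.896×10⁷ m.
At r₁: circular v_c1 = √(μ/r₁) = 7425 m/s; transfer-perigee v_p = √[μ(2/r₁ − 1/a_t)] = 9447 m/s.
At r₂: circular v_c2 = √(μ/r₂) = 3604 m/s; transfer-apogee v_a = √[μ(2/r₂ − 1/a_t)] = 2226 m/s.
Δv₂ = v_c2 − v_a = 1378 m/s.
= 1.378 km/s.

Δv ≈ 1.38 km/s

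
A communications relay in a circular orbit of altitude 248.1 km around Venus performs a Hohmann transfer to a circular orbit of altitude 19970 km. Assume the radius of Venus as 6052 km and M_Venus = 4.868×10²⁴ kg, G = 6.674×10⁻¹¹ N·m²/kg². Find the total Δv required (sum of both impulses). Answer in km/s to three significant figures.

Δv_total ≈ 3.26 km/s

μ = GM = 6.674×10⁻¹¹ × 4.868×10²⁴ = 3.249×10¹⁴ m³/s².
r₁ = 6052 + 248.1 = 6300.1 km = 6.3001×10⁶ m.
r₂ = 6052 + 19970 = 26022 km = 2.6022×10⁷ m.
Transfer ellipse a_t = (r₁ + r₂)/2 = 1.616×10⁷ m.
At r₁: circular v_c1 = √(μ/r₁) = 7181 m/s; transfer-periapsis v_p = √[μ(2/r₁ − 1/a_t)] = 9112 m/s.
Δv₁ = v_p − v_c1 = 1931 m/s.
At r₂: circular v_c2 = √(μ/r₂) = 3533 m/s; transfer-apoapsis v_a = √[μ(2/r₂ − 1/a_t)] = 2206 m/s.
Δv₂ = v_c2 − v_a = 1327 m/s.
Total Δv = Δv₁ + Δv₂ = 3258 m/s = 3.258 km/s.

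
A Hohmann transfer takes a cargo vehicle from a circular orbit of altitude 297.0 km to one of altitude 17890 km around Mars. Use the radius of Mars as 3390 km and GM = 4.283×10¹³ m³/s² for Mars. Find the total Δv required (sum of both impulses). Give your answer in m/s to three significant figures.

r₁ = 3390 + 297.0 = 3687.0 km = 3.6870×10⁶ m.
r₂ = 3390 + 17890 = 21280 km = 2.1280×10⁷ m.
Transfer ellipse a_t = (r₁ + r₂)/2 = 1.248×10⁷ m.
At r₁: circular v_c1 = √(μ/r₁) = 3408 m/s; transfer-periapsis v_p = √[μ(2/r₁ − 1/a_t)] = 4450 m/s.
Δv₁ = v_p − v_c1 = 1042 m/s.
At r₂: circular v_c2 = √(μ/r₂) = 1419 m/s; transfer-apoapsis v_a = √[μ(2/r₂ − 1/a_t)] = 771.0 m/s.
Δv₂ = v_c2 − v_a = 647.7 m/s.
Total Δv = Δv₁ + Δv₂ = 1689 m/s.

Δv_total ≈ 1690 m/s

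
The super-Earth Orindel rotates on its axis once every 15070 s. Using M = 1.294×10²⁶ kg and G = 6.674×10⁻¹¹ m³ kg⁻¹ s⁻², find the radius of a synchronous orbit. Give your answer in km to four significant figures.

μ = GM = 6.674×10⁻¹¹ × 1.294×10²⁶ = 8.636×10¹⁵ m³/s².
A synchronous orbit has period T, so by Kepler's third law a = (μT²/4π²)^(1/3).
μT²/4π² = 8.636×10¹⁵ × (1.507×10⁴)² / 39.48 = 4.968×10²² m³.
a = 3.676×10⁷ m = 36762 km.

r_sync ≈ 36760 km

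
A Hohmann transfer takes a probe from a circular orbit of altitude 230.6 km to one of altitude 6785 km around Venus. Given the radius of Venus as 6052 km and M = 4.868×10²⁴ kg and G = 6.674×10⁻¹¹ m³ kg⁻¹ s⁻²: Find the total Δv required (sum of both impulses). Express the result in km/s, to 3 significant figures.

μ = GM = 6.674×10⁻¹¹ × 4.868×10²⁴ = 3.249×10¹⁴ m³/s².
r₁ = 6052 + 230.6 = 6282.6 km = 6.2826×10⁶ m.
r₂ = 6052 + 6785 = 12837 km = 1.2837×10⁷ m.
Transfer ellipse a_t = (r₁ + r₂)/2 = 9.560×10⁶ m.
At r₁: circular v_c1 = √(μ/r₁) = 7191 m/s; transfer-periapsis v_p = √[μ(2/r₁ − 1/a_t)] = 8333 m/s.
Δv₁ = v_p − v_c1 = 1142 m/s.
At r₂: circular v_c2 = √(μ/r₂) = 5031 m/s; transfer-apoapsis v_a = √[μ(2/r₂ − 1/a_t)] = 4078 m/s.
Δv₂ = v_c2 − v_a = 952.5 m/s.
Total Δv = Δv₁ + Δv₂ = 2094 m/s = 2.094 km/s.

Δv_total ≈ 2.09 km/s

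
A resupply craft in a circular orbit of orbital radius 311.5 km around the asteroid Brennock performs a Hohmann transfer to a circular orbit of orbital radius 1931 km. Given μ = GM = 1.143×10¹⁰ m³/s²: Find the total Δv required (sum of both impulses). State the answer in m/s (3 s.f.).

r₁ = 311.5 km = 3.115×10⁵ m.
r₂ = 1931 km = 1.931×10⁶ m.
Transfer ellipse a_t = (r₁ + r₂)/2 = 1.121×10⁶ m.
At r₁: circular v_c1 = √(μ/r₁) = 191.6 m/s; transfer-periapsis v_p = √[μ(2/r₁ − 1/a_t)] = 251.4 m/s.
Δv₁ = v_p − v_c1 = 59.83 m/s.
At r₂: circular v_c2 = √(μ/r₂) = 76.94 m/s; transfer-apoapsis v_a = √[μ(2/r₂ − 1/a_t)] = 40.55 m/s.
Δv₂ = v_c2 − v_a = 36.38 m/s.
Total Δv = Δv₁ + Δv₂ = 96.21 m/s.

Δv_total ≈ 96.2 m/s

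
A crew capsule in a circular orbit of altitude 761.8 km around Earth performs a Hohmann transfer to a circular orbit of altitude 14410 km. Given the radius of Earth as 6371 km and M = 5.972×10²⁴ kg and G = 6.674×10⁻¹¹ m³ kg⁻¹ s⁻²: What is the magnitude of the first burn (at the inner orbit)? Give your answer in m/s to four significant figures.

Δv ≈ 1646 m/s

μ = GM = 6.674×10⁻¹¹ × 5.972×10²⁴ = 3.986×10¹⁴ m³/s².
r₁ = 6371 + 761.8 = 7132.8 km = 7.1328×10⁶ m.
r₂ = 6371 + 14410 = 20781 km = 2.0781×10⁷ m.
Transfer ellipse a_t = (r₁ + r₂)/2 = 1.396×10⁷ m.
At r₁: circular v_c1 = √(μ/r₁) = 7475 m/s; transfer-perigee v_p = √[μ(2/r₁ − 1/a_t)] = 9121 m/s.
Δv₁ = v_p − v_c1 = 1646 m/s.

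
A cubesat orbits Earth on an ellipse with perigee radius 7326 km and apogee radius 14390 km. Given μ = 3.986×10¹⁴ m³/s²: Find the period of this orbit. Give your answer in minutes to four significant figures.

Semi-major axis a = (r_p + r_a)/2 = (7326.0 + 14390)/2 = 10858 km = 1.086×10⁷ m.
By Kepler's third law T = 2π√(a³/μ) = 2π × 1.792×10³ = 1.126×10⁴ s.
= 187.7 minutes.

T ≈ 187.7 minutes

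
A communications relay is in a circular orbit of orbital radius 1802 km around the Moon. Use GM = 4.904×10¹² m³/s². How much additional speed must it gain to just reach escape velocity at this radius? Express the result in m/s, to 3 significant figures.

Δv ≈ 683 m/s

r = 1802 km = 1.802×10⁶ m.
Circular speed v_c = √(μ/r) = 1650 m/s.
Escape speed v_esc = √(2μ/r) = √2 × v_c = 2333 m/s.
Δv = v_esc − v_c = 683.3 m/s.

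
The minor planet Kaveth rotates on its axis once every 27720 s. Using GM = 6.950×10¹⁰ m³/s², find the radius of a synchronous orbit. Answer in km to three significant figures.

A synchronous orbit has period T, so by Kepler's third law a = (μT²/4π²)^(1/3).
μT²/4π² = 6.950×10¹⁰ × (2.772×10⁴)² / 39.48 = 1.353×10¹⁸ m³.
a = 1.106×10⁶ m = 1106.0 km.

r_sync ≈ 1110 km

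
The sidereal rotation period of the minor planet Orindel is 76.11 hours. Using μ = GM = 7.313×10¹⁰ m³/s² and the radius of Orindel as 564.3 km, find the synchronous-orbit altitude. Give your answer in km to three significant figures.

T = 76.11 hours = 2.740×10⁵ s.
A synchronous orbit has period T, so by Kepler's third law a = (μT²/4π²)^(1/3).
μT²/4π² = 7.313×10¹⁰ × (2.740×10⁵)² / 39.48 = 1.391×10²⁰ m³.
a = 5.181×10⁶ m = 5180.9 km.
Altitude h = a − R = 5180.9 − 564.3 = 4616.6 km.

h_sync ≈ 4620 km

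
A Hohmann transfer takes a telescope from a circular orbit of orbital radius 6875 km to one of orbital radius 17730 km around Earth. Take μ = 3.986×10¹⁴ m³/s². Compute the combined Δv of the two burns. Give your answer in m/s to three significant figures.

Δv_total ≈ 2720 m/s

r₁ = 6875 km = 6.875×10⁶ m.
r₂ = 17730 km = 1.773×10⁷ m.
Transfer ellipse a_t = (r₁ + r₂)/2 = 1.230×10⁷ m.
At r₁: circular v_c1 = √(μ/r₁) = 7614 m/s; transfer-perigee v_p = √[μ(2/r₁ − 1/a_t)] = 9141 m/s.
Δv₁ = v_p − v_c1 = 1527 m/s.
At r₂: circular v_c2 = √(μ/r₂) = 4741 m/s; transfer-apogee v_a = √[μ(2/r₂ − 1/a_t)] = 3544 m/s.
Δv₂ = v_c2 − v_a = 1197 m/s.
Total Δv = Δv₁ + Δv₂ = 2724 m/s.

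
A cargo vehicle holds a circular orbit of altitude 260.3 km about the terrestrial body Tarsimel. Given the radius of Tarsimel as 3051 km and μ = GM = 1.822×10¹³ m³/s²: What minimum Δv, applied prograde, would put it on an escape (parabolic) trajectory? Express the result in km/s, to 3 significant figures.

r = 3051 + 260.3 = 3311.3 km = 3.3113×10⁶ m.
Circular speed v_c = √(μ/r) = 2346 m/s.
Escape speed v_esc = √(2μ/r) = √2 × v_c = 3317 m/s.
Δv = v_esc − v_c = 971.6 m/s = 0.9716 km/s.

Δv ≈ 0.972 km/s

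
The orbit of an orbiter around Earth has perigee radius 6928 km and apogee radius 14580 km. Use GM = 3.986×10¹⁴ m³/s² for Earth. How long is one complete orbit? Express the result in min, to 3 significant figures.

Semi-major axis a = (r_p + r_a)/2 = (6928.0 + 14580)/2 = 10754 km = 1.075×10⁷ m.
By Kepler's third law T = 2π√(a³/μ) = 2π × 1.766×10³ = 1.110×10⁴ s.
= 185.0 min.

T ≈ 185 min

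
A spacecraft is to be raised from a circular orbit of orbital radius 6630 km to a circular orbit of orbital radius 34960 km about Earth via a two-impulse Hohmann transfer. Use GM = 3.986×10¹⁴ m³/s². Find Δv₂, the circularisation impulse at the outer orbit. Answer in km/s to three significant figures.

r₁ = 6630 km = 6.630×10⁶ m.
r₂ = 34960 km = 3.496×10⁷ m.
Transfer ellipse a_t = (r₁ + r₂)/2 = 2.080×10⁷ m.
At r₁: circular v_c1 = √(μ/r₁) = 7754 m/s; transfer-perigee v_p = √[μ(2/r₁ − 1/a_t)] = 10050 m/s.
At r₂: circular v_c2 = √(μ/r₂) = 3377 m/s; transfer-apogee v_a = √[μ(2/r₂ − 1/a_t)] = 1907 m/s.
Δv₂ = v_c2 − v_a = 1470 m/s.
= 1.470 km/s.

Δv ≈ 1.47 km/s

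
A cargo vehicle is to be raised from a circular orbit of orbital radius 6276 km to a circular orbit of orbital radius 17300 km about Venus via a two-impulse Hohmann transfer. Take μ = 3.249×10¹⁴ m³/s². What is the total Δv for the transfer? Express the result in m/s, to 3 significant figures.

r₁ = 6276 km = 6.276×10⁶ m.
r₂ = 17300 km = 1.730×10⁷ m.
Transfer ellipse a_t = (r₁ + r₂)/2 = 1.179×10⁷ m.
At r₁: circular v_c1 = √(μ/r₁) = 7195 m/s; transfer-periapsis v_p = √[μ(2/r₁ − 1/a_t)] = 8716 m/s.
Δv₁ = v_p − v_c1 = 1521 m/s.
At r₂: circular v_c2 = √(μ/r₂) = 4334 m/s; transfer-apoapsis v_a = √[μ(2/r₂ − 1/a_t)] = 3162 m/s.
Δv₂ = v_c2 − v_a = 1172 m/s.
Total Δv = Δv₁ + Δv₂ = 2693 m/s.

Δv_total ≈ 2690 m/s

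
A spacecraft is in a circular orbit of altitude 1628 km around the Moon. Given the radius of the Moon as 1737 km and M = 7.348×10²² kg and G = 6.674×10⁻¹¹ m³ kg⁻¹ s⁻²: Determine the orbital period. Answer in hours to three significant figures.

T ≈ 4.86 hours

μ = GM = 6.674×10⁻¹¹ × 7.348×10²² = 4.904×10¹² m³/s².
r = 1737 + 1628 = 3365.0 km = 3.3650×10⁶ m.
Kepler's third law: T = 2π√(r³/μ) = 2π√((3.365×10⁶)³ / 4.904×10¹²).
r³/μ = 7.770×10⁶ s², so T = 2π × 2.787×10³ = 1.751×10⁴ s.
Converting: 1.751×10⁴ s ÷ 3600 = 4.865 hours.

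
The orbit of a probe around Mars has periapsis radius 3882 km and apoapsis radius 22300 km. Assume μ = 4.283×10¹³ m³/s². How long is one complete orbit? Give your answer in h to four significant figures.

Semi-major axis a = (r_p + r_a)/2 = (3882.0 + 22300)/2 = 13091 km = 1.309×10⁷ m.
By Kepler's third law T = 2π√(a³/μ) = 2π × 7.237×10³ = 4.547×10⁴ s.
= 12.63 h.

T ≈ 12.63 h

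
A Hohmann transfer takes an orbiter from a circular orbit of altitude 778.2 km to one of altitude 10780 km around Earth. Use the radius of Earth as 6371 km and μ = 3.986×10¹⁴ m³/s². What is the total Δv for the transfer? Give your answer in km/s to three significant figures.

r₁ = 6371 + 778.2 = 7149.2 km = 7.1492×10⁶ m.
r₂ = 6371 + 10780 = 17151 km = 1.7151×10⁷ m.
Transfer ellipse a_t = (r₁ + r₂)/2 = 1.215×10⁷ m.
At r₁: circular v_c1 = √(μ/r₁) = 7467 m/s; transfer-perigee v_p = √[μ(2/r₁ − 1/a_t)] = 8871 m/s.
Δv₁ = v_p − v_c1 = 1405 m/s.
At r₂: circular v_c2 = √(μ/r₂) = 4821 m/s; transfer-apogee v_a = √[μ(2/r₂ − 1/a_t)] = 3698 m/s.
Δv₂ = v_c2 − v_a = 1123 m/s.
Total Δv = Δv₁ + Δv₂ = 2527 m/s = 2.527 km/s.

Δv_total ≈ 2.53 km/s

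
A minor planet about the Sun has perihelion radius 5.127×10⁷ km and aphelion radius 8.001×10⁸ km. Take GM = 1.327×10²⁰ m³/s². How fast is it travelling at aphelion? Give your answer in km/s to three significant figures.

v ≈ 4.47 km/s

Semi-major axis a = (r_p + r_a)/2 = 4.2568×10⁸ km = 4.257×10¹¹ m.
Vis-viva: v² = μ(2/r − 1/a) = 1.327×10²⁰ × (2.500×10⁻¹² − 2.349×10⁻¹²) = 1.998×10⁷ m²/s².
v = 4469 m/s = 4.469 km/s.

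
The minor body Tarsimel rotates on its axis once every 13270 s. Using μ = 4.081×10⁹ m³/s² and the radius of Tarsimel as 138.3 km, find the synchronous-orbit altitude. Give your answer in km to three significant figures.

A synchronous orbit has period T, so by Kepler's third law a = (μT²/4π²)^(1/3).
μT²/4π² = 4.081×10⁹ × (1.327×10⁴)² / 39.48 = 1.820×10¹⁶ m³.
a = 2.631×10⁵ m = 263.06 km.
Altitude h = a − R = 263.06 − 138.3 = 124.76 km.

h_sync ≈ 125 km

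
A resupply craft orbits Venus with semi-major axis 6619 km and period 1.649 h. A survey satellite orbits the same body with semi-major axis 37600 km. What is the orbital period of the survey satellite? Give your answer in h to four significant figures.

T₂ ≈ 22.33 h

Kepler's third law: T² ∝ a³, so T₂ = T₁ (a₂/a₁)^(3/2).
a₂/a₁ = 5.681, (a₂/a₁)^(3/2) = 13.54.
T₂ = 1.649 × 13.54 = 22.33 h.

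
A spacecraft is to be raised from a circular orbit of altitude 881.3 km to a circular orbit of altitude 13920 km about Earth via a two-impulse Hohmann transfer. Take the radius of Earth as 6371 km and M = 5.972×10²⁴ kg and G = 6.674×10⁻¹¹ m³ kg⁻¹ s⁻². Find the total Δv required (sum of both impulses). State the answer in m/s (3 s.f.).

Δv_total ≈ 2800 m/s

μ = GM = 6.674×10⁻¹¹ × 5.972×10²⁴ = 3.986×10¹⁴ m³/s².
r₁ = 6371 + 881.3 = 7252.3 km = 7.2523×10⁶ m.
r₂ = 6371 + 13920 = 20291 km = 2.0291×10⁷ m.
Transfer ellipse a_t = (r₁ + r₂)/2 = 1.377×10⁷ m.
At r₁: circular v_c1 = √(μ/r₁) = 7413 m/s; transfer-perigee v_p = √[μ(2/r₁ − 1/a_t)] = 8999 m/s.
Δv₁ = v_p − v_c1 = 1585 m/s.
At r₂: circular v_c2 = √(μ/r₂) = 4432 m/s; transfer-apogee v_a = √[μ(2/r₂ − 1/a_t)] = 3216 m/s.
Δv₂ = v_c2 − v_a = 1216 m/s.
Total Δv = Δv₁ + Δv₂ = 2801 m/s.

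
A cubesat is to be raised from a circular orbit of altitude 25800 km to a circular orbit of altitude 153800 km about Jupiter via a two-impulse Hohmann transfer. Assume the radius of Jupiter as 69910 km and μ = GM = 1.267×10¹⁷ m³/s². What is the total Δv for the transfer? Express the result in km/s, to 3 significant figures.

Δv_total ≈ 12.1 km/s

r₁ = 69910 + 25800 = 95710 km = 9.5710×10⁷ m.
r₂ = 69910 + 153800 = 223710 km = 2.2371×10⁸ m.
Transfer ellipse a_t = (r₁ + r₂)/2 = 1.597×10⁸ m.
At r₁: circular v_c1 = √(μ/r₁) = 36380 m/s; transfer-perijove v_p = √[μ(2/r₁ − 1/a_t)] = 43060 m/s.
Δv₁ = v_p − v_c1 = 6677 m/s.
At r₂: circular v_c2 = √(μ/r₂) = 23800 m/s; transfer-apojove v_a = √[μ(2/r₂ − 1/a_t)] = 18420 m/s.
Δv₂ = v_c2 − v_a = 5375 m/s.
Total Δv = Δv₁ + Δv₂ = 12050 m/s = 12.05 km/s.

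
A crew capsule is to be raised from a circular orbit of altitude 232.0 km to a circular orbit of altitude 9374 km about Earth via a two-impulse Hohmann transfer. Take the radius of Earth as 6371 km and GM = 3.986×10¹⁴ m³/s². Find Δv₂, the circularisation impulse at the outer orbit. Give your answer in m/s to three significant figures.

r₁ = 6371 + 232.0 = 6603.0 km = 6.6030×10⁶ m.
r₂ = 6371 + 9374 = 15745 km = 1.5745×10⁷ m.
Transfer ellipse a_t = (r₁ + r₂)/2 = 1.117×10⁷ m.
At r₁: circular v_c1 = √(μ/r₁) = 7770 m/s; transfer-perigee v_p = √[μ(2/r₁ − 1/a_t)] = 9223 m/s.
At r₂: circular v_c2 = √(μ/r₂) = 5031 m/s; transfer-apogee v_a = √[μ(2/r₂ − 1/a_t)] = 3868 m/s.
Δv₂ = v_c2 − v_a = 1164 m/s.

Δv ≈ 1160 m/s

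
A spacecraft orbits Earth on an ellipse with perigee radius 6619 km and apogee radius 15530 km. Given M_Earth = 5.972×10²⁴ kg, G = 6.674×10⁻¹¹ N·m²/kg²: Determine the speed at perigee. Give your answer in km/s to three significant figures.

v ≈ 9.19 km/s

μ = GM = 6.674×10⁻¹¹ × 5.972×10²⁴ = 3.986×10¹⁴ m³/s².
Semi-major axis a = (r_p + r_a)/2 = 11074 km = 1.107×10⁷ m.
Vis-viva: v² = μ(2/r − 1/a) = 3.986×10¹⁴ × (3.022×10⁻⁷ − 9.030×10⁻⁸) = 8.444×10⁷ m²/s².
v = 9189 m/s = 9.189 km/s.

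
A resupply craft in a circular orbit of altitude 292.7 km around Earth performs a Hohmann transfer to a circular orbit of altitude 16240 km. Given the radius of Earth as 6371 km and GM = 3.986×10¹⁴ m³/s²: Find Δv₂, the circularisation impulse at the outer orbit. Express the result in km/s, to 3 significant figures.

r₁ = 6371 + 292.7 = 6663.7 km = 6.6637×10⁶ m.
r₂ = 6371 + 16240 = 22611 km = 2.2611×10⁷ m.
Transfer ellipse a_t = (r₁ + r₂)/2 = 1.464×10⁷ m.
At r₁: circular v_c1 = √(μ/r₁) = 7734 m/s; transfer-perigee v_p = √[μ(2/r₁ − 1/a_t)] = 9613 m/s.
At r₂: circular v_c2 = √(μ/r₂) = 4199 m/s; transfer-apogee v_a = √[μ(2/r₂ − 1/a_t)] = 2833 m/s.
Δv₂ = v_c2 − v_a = 1366 m/s.
= 1.366 km/s.

Δv ≈ 1.37 km/s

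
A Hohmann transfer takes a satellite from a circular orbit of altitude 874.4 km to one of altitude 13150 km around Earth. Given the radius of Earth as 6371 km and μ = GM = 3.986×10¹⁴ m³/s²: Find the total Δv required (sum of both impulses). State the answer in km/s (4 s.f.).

Δv_total ≈ 2.735 km/s

r₁ = 6371 + 874.4 = 7245.4 km = 7.2454×10⁶ m.
r₂ = 6371 + 13150 = 19521 km = 1.9521×10⁷ m.
Transfer ellipse a_t = (r₁ + r₂)/2 = 1.338×10⁷ m.
At r₁: circular v_c1 = √(μ/r₁) = 7417 m/s; transfer-perigee v_p = √[μ(2/r₁ − 1/a_t)] = 8958 m/s.
Δv₁ = v_p − v_c1 = 1541 m/s.
At r₂: circular v_c2 = √(μ/r₂) = 4519 m/s; transfer-apogee v_a = √[μ(2/r₂ − 1/a_t)] = 3325 m/s.
Δv₂ = v_c2 − v_a = 1194 m/s.
Total Δv = Δv₁ + Δv₂ = 2735 m/s = 2.735 km/s.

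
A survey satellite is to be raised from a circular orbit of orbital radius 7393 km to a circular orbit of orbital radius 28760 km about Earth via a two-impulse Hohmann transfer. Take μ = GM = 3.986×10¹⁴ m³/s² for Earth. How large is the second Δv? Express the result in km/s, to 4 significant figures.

r₁ = 7393 km = 7.393×10⁶ m.
r₂ = 28760 km = 2.876×10⁷ m.
Transfer ellipse a_t = (r₁ + r₂)/2 = 1.808×10⁷ m.
At r₁: circular v_c1 = √(μ/r₁) = 7343 m/s; transfer-perigee v_p = √[μ(2/r₁ − 1/a_t)] = 9262 m/s.
At r₂: circular v_c2 = √(μ/r₂) = 3723 m/s; transfer-apogee v_a = √[μ(2/r₂ − 1/a_t)] = 2381 m/s.
Δv₂ = v_c2 − v_a = 1342 m/s.
= 1.342 km/s.

Δv ≈ 1.342 km/s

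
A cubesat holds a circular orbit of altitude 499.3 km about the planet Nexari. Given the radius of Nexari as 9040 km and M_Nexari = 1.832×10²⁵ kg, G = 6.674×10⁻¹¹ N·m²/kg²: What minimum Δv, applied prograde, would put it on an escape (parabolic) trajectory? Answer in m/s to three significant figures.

Δv ≈ 4690 m/s

μ = GM = 6.674×10⁻¹¹ × 1.832×10²⁵ = 1.223×10¹⁵ m³/s².
r = 9040 + 499.3 = 9539.3 km = 9.5393×10⁶ m.
Circular speed v_c = √(μ/r) = 11320 m/s.
Escape speed v_esc = √(2μ/r) = √2 × v_c = 16010 m/s.
Δv = v_esc − v_c = 4689 m/s.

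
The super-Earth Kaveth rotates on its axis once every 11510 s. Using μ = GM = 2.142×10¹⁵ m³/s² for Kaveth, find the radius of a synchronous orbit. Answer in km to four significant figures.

A synchronous orbit has period T, so by Kepler's third law a = (μT²/4π²)^(1/3).
μT²/4π² = 2.142×10¹⁵ × (1.151×10⁴)² / 39.48 = 7.188×10²¹ m³.
a = 1.930×10⁷ m = 19299 km.

r_sync ≈ 19300 km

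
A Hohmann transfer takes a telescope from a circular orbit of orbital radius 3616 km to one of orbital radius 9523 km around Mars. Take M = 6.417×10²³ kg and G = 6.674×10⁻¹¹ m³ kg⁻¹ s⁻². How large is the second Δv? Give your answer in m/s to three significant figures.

μ = GM = 6.674×10⁻¹¹ × 6.417×10²³ = 4.283×10¹³ m³/s².
r₁ = 3616 km = 3.616×10⁶ m.
r₂ = 9523 km = 9.523×10⁶ m.
Transfer ellipse a_t = (r₁ + r₂)/2 = 6.570×10⁶ m.
At r₁: circular v_c1 = √(μ/r₁) = 3441 m/s; transfer-periapsis v_p = √[μ(2/r₁ − 1/a_t)] = 4143 m/s.
At r₂: circular v_c2 = √(μ/r₂) = 2121 m/s; transfer-apoapsis v_a = √[μ(2/r₂ − 1/a_t)] = 1573 m/s.
Δv₂ = v_c2 − v_a = 547.3 m/s.

Δv ≈ 547 m/s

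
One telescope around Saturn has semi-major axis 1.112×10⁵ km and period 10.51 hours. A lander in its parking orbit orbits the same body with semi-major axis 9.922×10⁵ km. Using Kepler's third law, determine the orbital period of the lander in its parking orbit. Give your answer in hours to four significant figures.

Kepler's third law: T² ∝ a³, so T₂ = T₁ (a₂/a₁)^(3/2).
a₂/a₁ = 8.923, (a₂/a₁)^(3/2) = 26.65.
T₂ = 10.51 × 26.65 = 280.1 hours.

T₂ ≈ 280.1 hours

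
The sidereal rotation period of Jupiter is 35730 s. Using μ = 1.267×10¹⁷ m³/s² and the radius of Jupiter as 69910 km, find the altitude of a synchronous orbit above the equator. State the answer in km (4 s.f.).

A synchronous orbit has period T, so by Kepler's third law a = (μT²/4π²)^(1/3).
μT²/4π² = 1.267×10¹⁷ × (3.573×10⁴)² / 39.48 = 4.097×10²⁴ m³.
a = 1.600×10⁸ m = 1.6002×10⁵ km.
Altitude h = a − R = 1.6002×10⁵ − 69910 = 90105 km.

h_sync ≈ 90110 km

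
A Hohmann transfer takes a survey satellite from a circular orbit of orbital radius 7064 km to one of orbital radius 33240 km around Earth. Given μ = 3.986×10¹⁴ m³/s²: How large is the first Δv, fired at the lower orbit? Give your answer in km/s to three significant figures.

r₁ = 7064 km = 7.064×10⁶ m.
r₂ = 33240 km = 3.324×10⁷ m.
Transfer ellipse a_t = (r₁ + r₂)/2 = 2.015×10⁷ m.
At r₁: circular v_c1 = √(μ/r₁) = 7512 m/s; transfer-perigee v_p = √[μ(2/r₁ − 1/a_t)] = 9647 m/s.
Δv₁ = v_p − v_c1 = 2136 m/s.
= 2.136 km/s.

Δv ≈ 2.14 km/s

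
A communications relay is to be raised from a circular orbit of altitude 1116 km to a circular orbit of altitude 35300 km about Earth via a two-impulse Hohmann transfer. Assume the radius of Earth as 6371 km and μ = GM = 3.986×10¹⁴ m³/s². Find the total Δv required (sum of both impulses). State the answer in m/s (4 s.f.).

r₁ = 6371 + 1116 = 7487.0 km = 7.4870×10⁶ m.
r₂ = 6371 + 35300 = 41671 km = 4.1671×10⁷ m.
Transfer ellipse a_t = (r₁ + r₂)/2 = 2.458×10⁷ m.
At r₁: circular v_c1 = √(μ/r₁) = 7297 m/s; transfer-perigee v_p = √[μ(2/r₁ − 1/a_t)] = 9501 m/s.
Δv₁ = v_p − v_c1 = 2204 m/s.
At r₂: circular v_c2 = √(μ/r₂) = 3093 m/s; transfer-apogee v_a = √[μ(2/r₂ − 1/a_t)] = 1707 m/s.
Δv₂ = v_c2 − v_a = 1386 m/s.
Total Δv = Δv₁ + Δv₂ = 3590 m/s.

Δv_total ≈ 3590 m/s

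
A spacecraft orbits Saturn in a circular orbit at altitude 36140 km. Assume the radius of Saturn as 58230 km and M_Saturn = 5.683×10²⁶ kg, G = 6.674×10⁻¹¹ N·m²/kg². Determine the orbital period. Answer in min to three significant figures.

μ = GM = 6.674×10⁻¹¹ × 5.683×10²⁶ = 3.793×10¹⁶ m³/s².
r = 58230 + 36140 = 94370 km = 9.4370×10⁷ m.
Kepler's third law: T = 2π√(r³/μ) = 2π√((9.437×10⁷)³ / 3.793×10¹⁶).
r³/μ = 2.216×10⁷ s², so T = 2π × 4.707×10³ = 2.958×10⁴ s.
Converting: 2.958×10⁴ s ÷ 60.00 = 492.9 min.

T ≈ 493 min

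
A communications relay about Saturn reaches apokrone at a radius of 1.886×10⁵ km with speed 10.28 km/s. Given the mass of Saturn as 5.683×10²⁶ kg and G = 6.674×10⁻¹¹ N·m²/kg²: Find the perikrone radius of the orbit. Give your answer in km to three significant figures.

μ = GM = 6.674×10⁻¹¹ × 5.683×10²⁶ = 3.793×10¹⁶ m³/s².
r_a = 1.886×10⁸ m.
Specific energy ε = v²/2 − μ/r = -1.483×10⁸ J/kg, so a = −μ/(2ε) = 1.279×10⁸ m.
The apsides satisfy r_p + r_a = 2a, so the perikrone radius is 2a − r_a = 6.721×10⁷ m = 67214 km.

perikrone radius ≈ 67200 km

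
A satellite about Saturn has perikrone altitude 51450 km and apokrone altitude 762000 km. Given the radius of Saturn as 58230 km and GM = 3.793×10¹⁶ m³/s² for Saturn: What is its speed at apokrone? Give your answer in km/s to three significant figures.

r_p = 58230 + 51450 = 109680 km = 1.0968×10⁸ m.
r_a = 58230 + 762000 = 820230 km = 8.2023×10⁸ m.
Semi-major axis a = (r_p + r_a)/2 = 4.6496×10⁵ km = 4.650×10⁸ m.
Vis-viva: v² = μ(2/r − 1/a) = 3.793×10¹⁶ × (2.438×10⁻⁹ − 2.151×10⁻⁹) = 1.091×10⁷ m²/s².
v = 3303 m/s = 3.303 km/s.

v ≈ 3.30 km/s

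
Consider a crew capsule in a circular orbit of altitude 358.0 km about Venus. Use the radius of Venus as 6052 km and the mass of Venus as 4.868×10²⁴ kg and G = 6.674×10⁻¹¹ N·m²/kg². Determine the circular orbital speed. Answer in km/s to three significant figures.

μ = GM = 6.674×10⁻¹¹ × 4.868×10²⁴ = 3.249×10¹⁴ m³/s².
r = 6052 + 358.0 = 6410.0 km = 6.4100×10⁶ m.
For a circular orbit v = √(μ/r) = √(3.249×10¹⁴ / 6.410×10⁶) = √(5.068×10⁷) = 7119 m/s.
That is 7.119 km/s.

v ≈ 7.12 km/s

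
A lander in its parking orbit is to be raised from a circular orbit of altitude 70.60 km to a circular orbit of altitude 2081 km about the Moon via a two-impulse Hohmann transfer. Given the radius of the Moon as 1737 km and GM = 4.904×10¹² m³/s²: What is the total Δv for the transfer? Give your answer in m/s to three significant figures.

Δv_total ≈ 497 m/s

r₁ = 1737 + 70.60 = 1807.6 km = 1.8076×10⁶ m.
r₂ = 1737 + 2081 = 3818.0 km = 3.8180×10⁶ m.
Transfer ellipse a_t = (r₁ + r₂)/2 = 2.813×10⁶ m.
At r₁: circular v_c1 = √(μ/r₁) = 1647 m/s; transfer-perilune v_p = √[μ(2/r₁ − 1/a_t)] = 1919 m/s.
Δv₁ = v_p − v_c1 = 271.9 m/s.
At r₂: circular v_c2 = √(μ/r₂) = 1133 m/s; transfer-apolune v_a = √[μ(2/r₂ − 1/a_t)] = 908.5 m/s.
Δv₂ = v_c2 − v_a = 224.8 m/s.
Total Δv = Δv₁ + Δv₂ = 496.7 m/s.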